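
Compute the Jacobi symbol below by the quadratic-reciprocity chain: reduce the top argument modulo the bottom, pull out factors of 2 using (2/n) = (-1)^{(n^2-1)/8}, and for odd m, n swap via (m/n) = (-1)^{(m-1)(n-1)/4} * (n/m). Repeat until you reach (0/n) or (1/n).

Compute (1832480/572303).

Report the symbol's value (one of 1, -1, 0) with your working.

1

(1832480/572303) = (115571/572303)   [reduce mod 572303]
reciprocity: (115571/572303) = -1·(572303/115571) since 115571 mod 4 = 3, 572303 mod 4 = 3; sign now -1
(572303/115571) = (110019/115571)   [reduce mod 115571]
reciprocity: (110019/115571) = -1·(115571/110019) since 110019 mod 4 = 3, 115571 mod 4 = 3; sign now +1
(115571/110019) = (5552/110019)   [reduce mod 110019]
5552 = 2^4·347; (2/110019) = -1 since 110019 mod 8 = 3, so (5552/110019) = (-1)^4·(347/110019); sign now +1
reciprocity: (347/110019) = -1·(110019/347) since 347 mod 4 = 3, 110019 mod 4 = 3; sign now -1
(110019/347) = (20/347)   [reduce mod 347]
20 = 2^2·5; (2/347) = -1 since 347 mod 8 = 3, so (20/347) = (-1)^2·(5/347); sign now -1
reciprocity: (5/347) = +1·(347/5) since 5 mod 4 = 1, 347 mod 4 = 3; sign now -1
(347/5) = (2/5)   [reduce mod 5]
2 = 2^1·1; (2/5) = -1 since 5 mod 8 = 5, so (2/5) = (-1)^1·(1/5); sign now +1
(1/5) = 1; final value = sign = +1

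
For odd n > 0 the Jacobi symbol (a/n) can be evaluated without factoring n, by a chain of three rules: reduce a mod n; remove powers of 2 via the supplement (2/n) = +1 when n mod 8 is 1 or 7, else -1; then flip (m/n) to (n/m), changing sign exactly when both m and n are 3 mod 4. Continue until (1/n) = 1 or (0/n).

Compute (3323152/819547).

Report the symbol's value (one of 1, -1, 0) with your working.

(3323152/819547) = (44964/819547)   [reduce mod 819547]
44964 = 2^2·11241; (2/819547) = -1 since 819547 mod 8 = 3, so (44964/819547) = (-1)^2·(11241/819547); sign now +1
reciprocity: (11241/819547) = +1·(819547/11241) since 11241 mod 4 = 1, 819547 mod 4 = 3; sign now +1
(819547/11241) = (10195/11241)   [reduce mod 11241]
reciprocity: (10195/11241) = +1·(11241/10195) since 10195 mod 4 = 3, 11241 mod 4 = 1; sign now +1
(11241/10195) = (1046/10195)   [reduce mod 10195]
1046 = 2^1·523; (2/10195) = -1 since 10195 mod 8 = 3, so (1046/10195) = (-1)^1·(523/10195); sign now -1
reciprocity: (523/10195) = -1·(10195/523) since 523 mod 4 = 3, 10195 mod 4 = 3; sign now +1
(10195/523) = (258/523)   [reduce mod 523]
258 = 2^1·129; (2/523) = -1 since 523 mod 8 = 3, so (258/523) = (-1)^1·(129/523); sign now -1
reciprocity: (129/523) = +1·(523/129) since 129 mod 4 = 1, 523 mod 4 = 3; sign now -1
(523/129) = (7/129)   [reduce mod 129]
reciprocity: (7/129) = +1·(129/7) since 7 mod 4 = 3, 129 mod 4 = 1; sign now -1
(129/7) = (3/7)   [reduce mod 7]
reciprocity: (3/7) = -1·(7/3) since 3 mod 4 = 3, 7 mod 4 = 3; sign now +1
(7/3) = (1/3)   [reduce mod 3]
(1/3) = 1; final value = sign = +1

1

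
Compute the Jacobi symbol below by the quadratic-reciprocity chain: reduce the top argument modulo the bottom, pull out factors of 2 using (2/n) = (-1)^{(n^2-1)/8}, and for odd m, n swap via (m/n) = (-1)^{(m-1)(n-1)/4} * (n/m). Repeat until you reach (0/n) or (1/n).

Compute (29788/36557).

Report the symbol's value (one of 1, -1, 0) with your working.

29788 = 2^2·7447; (2/36557) = -1 since 36557 mod 8 = 5, so (29788/36557) = (-1)^2·(7447/36557); sign now +1
reciprocity: (7447/36557) = +1·(36557/7447) since 7447 mod 4 = 3, 36557 mod 4 = 1; sign now +1
(36557/7447) = (6769/7447)   [reduce mod 7447]
reciprocity: (6769/7447) = +1·(7447/6769) since 6769 mod 4 = 1, 7447 mod 4 = 3; sign now +1
(7447/6769) = (678/6769)   [reduce mod 6769]
678 = 2^1·339; (2/6769) = +1 since 6769 mod 8 = 1, so (678/6769) = (+1)^1·(339/6769); sign now +1
reciprocity: (339/6769) = +1·(6769/339) since 339 mod 4 = 3, 6769 mod 4 = 1; sign now +1
(6769/339) = (328/339)   [reduce mod 339]
328 = 2^3·41; (2/339) = -1 since 339 mod 8 = 3, so (328/339) = (-1)^3·(41/339); sign now -1
reciprocity: (41/339) = +1·(339/41) since 41 mod 4 = 1, 339 mod 4 = 3; sign now -1
(339/41) = (11/41)   [reduce mod 41]
reciprocity: (11/41) = +1·(41/11) since 11 mod 4 = 3, 41 mod 4 = 1; sign now -1
(41/11) = (8/11)   [reduce mod 11]
8 = 2^3·1; (2/11) = -1 since 11 mod 8 = 3, so (8/11) = (-1)^3·(1/11); sign now +1
(1/11) = 1; final value = sign = +1

1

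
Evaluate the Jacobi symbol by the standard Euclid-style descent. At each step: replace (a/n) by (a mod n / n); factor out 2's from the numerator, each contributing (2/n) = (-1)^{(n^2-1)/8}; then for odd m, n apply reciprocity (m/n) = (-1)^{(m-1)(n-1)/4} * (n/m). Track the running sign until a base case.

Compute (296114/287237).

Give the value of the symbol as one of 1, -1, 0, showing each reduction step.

-1

(296114/287237): 296114 mod 287237 = 8877, so (296114/287237) = (8877/287237)
flip (8877/287237) -> (287237/8877): both odd, 8877 mod 4 = 1, 287237 mod 4 = 1, so the flip contributes +1; sign now +1
(287237/8877): 287237 mod 8877 = 3173, so (287237/8877) = (3173/8877)
flip (3173/8877) -> (8877/3173): both odd, 3173 mod 4 = 1, 8877 mod 4 = 1, so the flip contributes +1; sign now +1
(8877/3173): 8877 mod 3173 = 2531, so (8877/3173) = (2531/3173)
flip (2531/3173) -> (3173/2531): both odd, 2531 mod 4 = 3, 3173 mod 4 = 1, so the flip contributes +1; sign now +1
(3173/2531): 3173 mod 2531 = 642, so (3173/2531) = (642/2531)
factor out 2^1: 642 = 2^1·321; with 2531 mod 8 = 3, (2/2531) = -1; sign now -1; continue with (321/2531)
flip (321/2531) -> (2531/321): both odd, 321 mod 4 = 1, 2531 mod 4 = 3, so the flip contributes +1; sign now -1
(2531/321): 2531 mod 321 = 284, so (2531/321) = (284/321)
factor out 2^2: 284 = 2^2·71; with 321 mod 8 = 1, (2/321) = +1; sign now -1; continue with (71/321)
flip (71/321) -> (321/71): both odd, 71 mod 4 = 3, 321 mod 4 = 1, so the flip contributes +1; sign now -1
(321/71): 321 mod 71 = 37, so (321/71) = (37/71)
flip (37/71) -> (71/37): both odd, 37 mod 4 = 1, 71 mod 4 = 3, so the flip contributes +1; sign now -1
(71/37): 71 mod 37 = 34, so (71/37) = (34/37)
factor out 2^1: 34 = 2^1·17; with 37 mod 8 = 5, (2/37) = -1; sign now +1; continue with (17/37)
flip (17/37) -> (37/17): both odd, 17 mod 4 = 1, 37 mod 4 = 1, so the flip contributes +1; sign now +1
(37/17): 37 mod 17 = 3, so (37/17) = (3/17)
flip (3/17) -> (17/3): both odd, 3 mod 4 = 3, 17 mod 4 = 1, so the flip contributes +1; sign now +1
(17/3): 17 mod 3 = 2, so (17/3) = (2/3)
factor out 2^1: 2 = 2^1·1; with 3 mod 8 = 3, (2/3) = -1; sign now -1; continue with (1/3)
reached (1/3) = 1, so the symbol is -1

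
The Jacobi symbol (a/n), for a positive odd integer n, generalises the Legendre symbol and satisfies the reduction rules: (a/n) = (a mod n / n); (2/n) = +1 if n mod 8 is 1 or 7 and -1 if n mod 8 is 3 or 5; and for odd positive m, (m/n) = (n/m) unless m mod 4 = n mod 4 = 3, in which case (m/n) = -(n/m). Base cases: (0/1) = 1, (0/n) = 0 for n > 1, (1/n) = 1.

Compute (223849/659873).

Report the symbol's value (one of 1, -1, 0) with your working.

-1

flip (223849/659873) -> (659873/223849): both odd, 223849 mod 4 = 1, 659873 mod 4 = 1, so the flip contributes +1; sign now +1
(659873/223849): 659873 mod 223849 = 212175, so (659873/223849) = (212175/223849)
flip (212175/223849) -> (223849/212175): both odd, 212175 mod 4 = 3, 223849 mod 4 = 1, so the flip contributes +1; sign now +1
(223849/212175): 223849 mod 212175 = 11674, so (223849/212175) = (11674/212175)
factor out 2^1: 11674 = 2^1·5837; with 212175 mod 8 = 7, (2/212175) = +1; sign now +1; continue with (5837/212175)
flip (5837/212175) -> (212175/5837): both odd, 5837 mod 4 = 1, 212175 mod 4 = 3, so the flip contributes +1; sign now +1
(212175/5837): 212175 mod 5837 = 2043, so (212175/5837) = (2043/5837)
flip (2043/5837) -> (5837/2043): both odd, 2043 mod 4 = 3, 5837 mod 4 = 1, so the flip contributes +1; sign now +1
(5837/2043): 5837 mod 2043 = 1751, so (5837/2043) = (1751/2043)
flip (1751/2043) -> (2043/1751): both odd, 1751 mod 4 = 3, 2043 mod 4 = 3, so the flip contributes -1; sign now -1
(2043/1751): 2043 mod 1751 = 292, so (2043/1751) = (292/1751)
factor out 2^2: 292 = 2^2·73; with 1751 mod 8 = 7, (2/1751) = +1; sign now -1; continue with (73/1751)
flip (73/1751) -> (1751/73): both odd, 73 mod 4 = 1, 1751 mod 4 = 3, so the flip contributes +1; sign now -1
(1751/73): 1751 mod 73 = 72, so (1751/73) = (72/73)
factor out 2^3: 72 = 2^3·9; with 73 mod 8 = 1, (2/73) = +1; sign now -1; continue with (9/73)
flip (9/73) -> (73/9): both odd, 9 mod 4 = 1, 73 mod 4 = 1, so the flip contributes +1; sign now -1
(73/9): 73 mod 9 = 1, so (73/9) = (1/9)
reached (1/9) = 1, so the symbol is -1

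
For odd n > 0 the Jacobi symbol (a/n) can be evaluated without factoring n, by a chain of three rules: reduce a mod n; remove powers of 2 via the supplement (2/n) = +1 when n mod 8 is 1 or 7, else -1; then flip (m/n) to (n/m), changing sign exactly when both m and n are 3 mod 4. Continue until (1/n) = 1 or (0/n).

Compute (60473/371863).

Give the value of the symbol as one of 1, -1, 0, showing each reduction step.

1

reciprocity: (60473/371863) = +1·(371863/60473) since 60473 mod 4 = 1, 371863 mod 4 = 3; sign now +1
(371863/60473) = (9025/60473)   [reduce mod 60473]
reciprocity: (9025/60473) = +1·(60473/9025) since 9025 mod 4 = 1, 60473 mod 4 = 1; sign now +1
(60473/9025) = (6323/9025)   [reduce mod 9025]
reciprocity: (6323/9025) = +1·(9025/6323) since 6323 mod 4 = 3, 9025 mod 4 = 1; sign now +1
(9025/6323) = (2702/6323)   [reduce mod 6323]
2702 = 2^1·1351; (2/6323) = -1 since 6323 mod 8 = 3, so (2702/6323) = (-1)^1·(1351/6323); sign now -1
reciprocity: (1351/6323) = -1·(6323/1351) since 1351 mod 4 = 3, 6323 mod 4 = 3; sign now +1
(6323/1351) = (919/1351)   [reduce mod 1351]
reciprocity: (919/1351) = -1·(1351/919) since 919 mod 4 = 3, 1351 mod 4 = 3; sign now -1
(1351/919) = (432/919)   [reduce mod 919]
432 = 2^4·27; (2/919) = +1 since 919 mod 8 = 7, so (432/919) = (+1)^4·(27/919); sign now -1
reciprocity: (27/919) = -1·(919/27) since 27 mod 4 = 3, 919 mod 4 = 3; sign now +1
(919/27) = (1/27)   [reduce mod 27]
(1/27) = 1; final value = sign = +1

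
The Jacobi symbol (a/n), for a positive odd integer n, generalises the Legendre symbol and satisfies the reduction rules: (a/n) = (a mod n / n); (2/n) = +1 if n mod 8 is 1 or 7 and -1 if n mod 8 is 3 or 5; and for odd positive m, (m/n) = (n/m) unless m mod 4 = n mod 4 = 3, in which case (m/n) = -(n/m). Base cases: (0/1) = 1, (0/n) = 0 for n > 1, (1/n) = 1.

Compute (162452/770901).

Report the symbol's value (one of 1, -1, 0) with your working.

1

162452 = 2^2·40613; (2/770901) = -1 since 770901 mod 8 = 5, so (162452/770901) = (-1)^2·(40613/770901); sign now +1
reciprocity: (40613/770901) = +1·(770901/40613) since 40613 mod 4 = 1, 770901 mod 4 = 1; sign now +1
(770901/40613) = (39867/40613)   [reduce mod 40613]
reciprocity: (39867/40613) = +1·(40613/39867) since 39867 mod 4 = 3, 40613 mod 4 = 1; sign now +1
(40613/39867) = (746/39867)   [reduce mod 39867]
746 = 2^1·373; (2/39867) = -1 since 39867 mod 8 = 3, so (746/39867) = (-1)^1·(373/39867); sign now -1
reciprocity: (373/39867) = +1·(39867/373) since 373 mod 4 = 1, 39867 mod 4 = 3; sign now -1
(39867/373) = (329/373)   [reduce mod 373]
reciprocity: (329/373) = +1·(373/329) since 329 mod 4 = 1, 373 mod 4 = 1; sign now -1
(373/329) = (44/329)   [reduce mod 329]
44 = 2^2·11; (2/329) = +1 since 329 mod 8 = 1, so (44/329) = (+1)^2·(11/329); sign now -1
reciprocity: (11/329) = +1·(329/11) since 11 mod 4 = 3, 329 mod 4 = 1; sign now -1
(329/11) = (10/11)   [reduce mod 11]
10 = 2^1·5; (2/11) = -1 since 11 mod 8 = 3, so (10/11) = (-1)^1·(5/11); sign now +1
reciprocity: (5/11) = +1·(11/5) since 5 mod 4 = 1, 11 mod 4 = 3; sign now +1
(11/5) = (1/5)   [reduce mod 5]
(1/5) = 1; final value = sign = +1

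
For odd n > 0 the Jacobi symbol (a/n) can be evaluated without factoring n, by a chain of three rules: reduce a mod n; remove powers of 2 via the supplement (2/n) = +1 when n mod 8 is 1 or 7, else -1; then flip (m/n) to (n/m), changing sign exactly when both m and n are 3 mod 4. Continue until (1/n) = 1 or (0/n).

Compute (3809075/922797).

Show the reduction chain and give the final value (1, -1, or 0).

1

(3809075/922797): 3809075 mod 922797 = 117887, so (3809075/922797) = (117887/922797)
flip (117887/922797) -> (922797/117887): both odd, 117887 mod 4 = 3, 922797 mod 4 = 1, so the flip contributes +1; sign now +1
(922797/117887): 922797 mod 117887 = 97588, so (922797/117887) = (97588/117887)
factor out 2^2: 97588 = 2^2·24397; with 117887 mod 8 = 7, (2/117887) = +1; sign now +1; continue with (24397/117887)
flip (24397/117887) -> (117887/24397): both odd, 24397 mod 4 = 1, 117887 mod 4 = 3, so the flip contributes +1; sign now +1
(117887/24397): 117887 mod 24397 = 20299, so (117887/24397) = (20299/24397)
flip (20299/24397) -> (24397/20299): both odd, 20299 mod 4 = 3, 24397 mod 4 = 1, so the flip contributes +1; sign now +1
(24397/20299): 24397 mod 20299 = 4098, so (24397/20299) = (4098/20299)
factor out 2^1: 4098 = 2^1·2049; with 20299 mod 8 = 3, (2/20299) = -1; sign now -1; continue with (2049/20299)
flip (2049/20299) -> (20299/2049): both odd, 2049 mod 4 = 1, 20299 mod 4 = 3, so the flip contributes +1; sign now -1
(20299/2049): 20299 mod 2049 = 1858, so (20299/2049) = (1858/2049)
factor out 2^1: 1858 = 2^1·929; with 2049 mod 8 = 1, (2/2049) = +1; sign now -1; continue with (929/2049)
flip (929/2049) -> (2049/929): both odd, 929 mod 4 = 1, 2049 mod 4 = 1, so the flip contributes +1; sign now -1
(2049/929): 2049 mod 929 = 191, so (2049/929) = (191/929)
flip (191/929) -> (929/191): both odd, 191 mod 4 = 3, 929 mod 4 = 1, so the flip contributes +1; sign now -1
(929/191): 929 mod 191 = 165, so (929/191) = (165/191)
flip (165/191) -> (191/165): both odd, 165 mod 4 = 1, 191 mod 4 = 3, so the flip contributes +1; sign now -1
(191/165): 191 mod 165 = 26, so (191/165) = (26/165)
factor out 2^1: 26 = 2^1·13; with 165 mod 8 = 5, (2/165) = -1; sign now +1; continue with (13/165)
flip (13/165) -> (165/13): both odd, 13 mod 4 = 1, 165 mod 4 = 1, so the flip contributes +1; sign now +1
(165/13): 165 mod 13 = 9, so (165/13) = (9/13)
flip (9/13) -> (13/9): both odd, 9 mod 4 = 1, 13 mod 4 = 1, so the flip contributes +1; sign now +1
(13/9): 13 mod 9 = 4, so (13/9) = (4/9)
factor out 2^2: 4 = 2^2·1; with 9 mod 8 = 1, (2/9) = +1; sign now +1; continue with (1/9)
reached (1/9) = 1, so the symbol is +1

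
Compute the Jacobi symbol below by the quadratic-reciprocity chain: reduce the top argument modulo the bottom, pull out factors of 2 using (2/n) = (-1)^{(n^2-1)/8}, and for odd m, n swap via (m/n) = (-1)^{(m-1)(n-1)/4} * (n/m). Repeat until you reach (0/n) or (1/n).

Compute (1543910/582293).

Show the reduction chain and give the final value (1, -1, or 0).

1

(1543910/582293) = (379324/582293)   [reduce mod 582293]
379324 = 2^2·94831; (2/582293) = -1 since 582293 mod 8 = 5, so (379324/582293) = (-1)^2·(94831/582293); sign now +1
reciprocity: (94831/582293) = +1·(582293/94831) since 94831 mod 4 = 3, 582293 mod 4 = 1; sign now +1
(582293/94831) = (13307/94831)   [reduce mod 94831]
reciprocity: (13307/94831) = -1·(94831/13307) since 13307 mod 4 = 3, 94831 mod 4 = 3; sign now -1
(94831/13307) = (1682/13307)   [reduce mod 13307]
1682 = 2^1·841; (2/13307) = -1 since 13307 mod 8 = 3, so (1682/13307) = (-1)^1·(841/13307); sign now +1
reciprocity: (841/13307) = +1·(13307/841) since 841 mod 4 = 1, 13307 mod 4 = 3; sign now +1
(13307/841) = (692/841)   [reduce mod 841]
692 = 2^2·173; (2/841) = +1 since 841 mod 8 = 1, so (692/841) = (+1)^2·(173/841); sign now +1
reciprocity: (173/841) = +1·(841/173) since 173 mod 4 = 1, 841 mod 4 = 1; sign now +1
(841/173) = (149/173)   [reduce mod 173]
reciprocity: (149/173) = +1·(173/149) since 149 mod 4 = 1, 173 mod 4 = 1; sign now +1
(173/149) = (24/149)   [reduce mod 149]
24 = 2^3·3; (2/149) = -1 since 149 mod 8 = 5, so (24/149) = (-1)^3·(3/149); sign now -1
reciprocity: (3/149) = +1·(149/3) since 3 mod 4 = 3, 149 mod 4 = 1; sign now -1
(149/3) = (2/3)   [reduce mod 3]
2 = 2^1·1; (2/3) = -1 since 3 mod 8 = 3, so (2/3) = (-1)^1·(1/3); sign now +1
(1/3) = 1; final value = sign = +1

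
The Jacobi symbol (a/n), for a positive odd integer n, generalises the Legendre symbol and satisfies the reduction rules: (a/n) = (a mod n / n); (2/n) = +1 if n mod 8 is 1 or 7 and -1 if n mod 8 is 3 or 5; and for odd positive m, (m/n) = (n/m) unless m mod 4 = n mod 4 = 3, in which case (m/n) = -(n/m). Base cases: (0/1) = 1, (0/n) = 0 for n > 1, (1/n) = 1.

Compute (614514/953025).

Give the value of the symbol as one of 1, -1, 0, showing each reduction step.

0

614514 = 2^1·307257; (2/953025) = +1 since 953025 mod 8 = 1, so (614514/953025) = (+1)^1·(307257/953025); sign now +1
reciprocity: (307257/953025) = +1·(953025/307257) since 307257 mod 4 = 1, 953025 mod 4 = 1; sign now +1
(953025/307257) = (31254/307257)   [reduce mod 307257]
31254 = 2^1·15627; (2/307257) = +1 since 307257 mod 8 = 1, so (31254/307257) = (+1)^1·(15627/307257); sign now +1
reciprocity: (15627/307257) = +1·(307257/15627) since 15627 mod 4 = 3, 307257 mod 4 = 1; sign now +1
(307257/15627) = (10344/15627)   [reduce mod 15627]
10344 = 2^3·1293; (2/15627) = -1 since 15627 mod 8 = 3, so (10344/15627) = (-1)^3·(1293/15627); sign now -1
reciprocity: (1293/15627) = +1·(15627/1293) since 1293 mod 4 = 1, 15627 mod 4 = 3; sign now -1
(15627/1293) = (111/1293)   [reduce mod 1293]
reciprocity: (111/1293) = +1·(1293/111) since 111 mod 4 = 3, 1293 mod 4 = 1; sign now -1
(1293/111) = (72/111)   [reduce mod 111]
72 = 2^3·9; (2/111) = +1 since 111 mod 8 = 7, so (72/111) = (+1)^3·(9/111); sign now -1
reciprocity: (9/111) = +1·(111/9) since 9 mod 4 = 1, 111 mod 4 = 3; sign now -1
(111/9) = (3/9)   [reduce mod 9]
reciprocity: (3/9) = +1·(9/3) since 3 mod 4 = 3, 9 mod 4 = 1; sign now -1
(9/3) = (0/3)   [reduce mod 3]
(0/3) = 0   [gcd(a, n) > 1]; final value = 0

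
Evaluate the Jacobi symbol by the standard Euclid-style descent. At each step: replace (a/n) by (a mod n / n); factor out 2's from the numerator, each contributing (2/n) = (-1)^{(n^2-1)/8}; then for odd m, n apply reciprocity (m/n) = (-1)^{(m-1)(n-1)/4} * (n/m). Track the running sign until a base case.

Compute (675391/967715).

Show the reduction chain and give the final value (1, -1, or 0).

1

flip (675391/967715) -> (967715/675391): both odd, 675391 mod 4 = 3, 967715 mod 4 = 3, so the flip contributes -1; sign now -1
(967715/675391): 967715 mod 675391 = 292324, so (967715/675391) = (292324/675391)
factor out 2^2: 292324 = 2^2·73081; with 675391 mod 8 = 7, (2/675391) = +1; sign now -1; continue with (73081/675391)
flip (73081/675391) -> (675391/73081): both odd, 73081 mod 4 = 1, 675391 mod 4 = 3, so the flip contributes +1; sign now -1
(675391/73081): 675391 mod 73081 = 17662, so (675391/73081) = (17662/73081)
factor out 2^1: 17662 = 2^1·8831; with 73081 mod 8 = 1, (2/73081) = +1; sign now -1; continue with (8831/73081)
flip (8831/73081) -> (73081/8831): both odd, 8831 mod 4 = 3, 73081 mod 4 = 1, so the flip contributes +1; sign now -1
(73081/8831): 73081 mod 8831 = 2433, so (73081/8831) = (2433/8831)
flip (2433/8831) -> (8831/2433): both odd, 2433 mod 4 = 1, 8831 mod 4 = 3, so the flip contributes +1; sign now -1
(8831/2433): 8831 mod 2433 = 1532, so (8831/2433) = (1532/2433)
factor out 2^2: 1532 = 2^2·383; with 2433 mod 8 = 1, (2/2433) = +1; sign now -1; continue with (383/2433)
flip (383/2433) -> (2433/383): both odd, 383 mod 4 = 3, 2433 mod 4 = 1, so the flip contributes +1; sign now -1
(2433/383): 2433 mod 383 = 135, so (2433/383) = (135/383)
flip (135/383) -> (383/135): both odd, 135 mod 4 = 3, 383 mod 4 = 3, so the flip contributes -1; sign now +1
(383/135): 383 mod 135 = 113, so (383/135) = (113/135)
flip (113/135) -> (135/113): both odd, 113 mod 4 = 1, 135 mod 4 = 3, so the flip contributes +1; sign now +1
(135/113): 135 mod 113 = 22, so (135/113) = (22/113)
factor out 2^1: 22 = 2^1·11; with 113 mod 8 = 1, (2/113) = +1; sign now +1; continue with (11/113)
flip (11/113) -> (113/11): both odd, 11 mod 4 = 3, 113 mod 4 = 1, so the flip contributes +1; sign now +1
(113/11): 113 mod 11 = 3, so (113/11) = (3/11)
flip (3/11) -> (11/3): both odd, 3 mod 4 = 3, 11 mod 4 = 3, so the flip contributes -1; sign now -1
(11/3): 11 mod 3 = 2, so (11/3) = (2/3)
factor out 2^1: 2 = 2^1·1; with 3 mod 8 = 3, (2/3) = -1; sign now +1; continue with (1/3)
reached (1/3) = 1, so the symbol is +1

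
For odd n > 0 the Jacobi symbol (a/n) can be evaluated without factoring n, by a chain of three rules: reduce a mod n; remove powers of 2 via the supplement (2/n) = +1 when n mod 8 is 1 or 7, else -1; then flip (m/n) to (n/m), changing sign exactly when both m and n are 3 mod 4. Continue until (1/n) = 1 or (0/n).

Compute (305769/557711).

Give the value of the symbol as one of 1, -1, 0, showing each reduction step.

reciprocity: (305769/557711) = +1·(557711/305769) since 305769 mod 4 = 1, 557711 mod 4 = 3; sign now +1
(557711/305769) = (251942/305769)   [reduce mod 305769]
251942 = 2^1·125971; (2/305769) = +1 since 305769 mod 8 = 1, so (251942/305769) = (+1)^1·(125971/305769); sign now +1
reciprocity: (125971/305769) = +1·(305769/125971) since 125971 mod 4 = 3, 305769 mod 4 = 1; sign now +1
(305769/125971) = (53827/125971)   [reduce mod 125971]
reciprocity: (53827/125971) = -1·(125971/53827) since 53827 mod 4 = 3, 125971 mod 4 = 3; sign now -1
(125971/53827) = (18317/53827)   [reduce mod 53827]
reciprocity: (18317/53827) = +1·(53827/18317) since 18317 mod 4 = 1, 53827 mod 4 = 3; sign now -1
(53827/18317) = (17193/18317)   [reduce mod 18317]
reciprocity: (17193/18317) = +1·(18317/17193) since 17193 mod 4 = 1, 18317 mod 4 = 1; sign now -1
(18317/17193) = (1124/17193)   [reduce mod 17193]
1124 = 2^2·281; (2/17193) = +1 since 17193 mod 8 = 1, so (1124/17193) = (+1)^2·(281/17193); sign now -1
reciprocity: (281/17193) = +1·(17193/281) since 281 mod 4 = 1, 17193 mod 4 = 1; sign now -1
(17193/281) = (52/281)   [reduce mod 281]
52 = 2^2·13; (2/281) = +1 since 281 mod 8 = 1, so (52/281) = (+1)^2·(13/281); sign now -1
reciprocity: (13/281) = +1·(281/13) since 13 mod 4 = 1, 281 mod 4 = 1; sign now -1
(281/13) = (8/13)   [reduce mod 13]
8 = 2^3·1; (2/13) = -1 since 13 mod 8 = 5, so (8/13) = (-1)^3·(1/13); sign now +1
(1/13) = 1; final value = sign = +1

1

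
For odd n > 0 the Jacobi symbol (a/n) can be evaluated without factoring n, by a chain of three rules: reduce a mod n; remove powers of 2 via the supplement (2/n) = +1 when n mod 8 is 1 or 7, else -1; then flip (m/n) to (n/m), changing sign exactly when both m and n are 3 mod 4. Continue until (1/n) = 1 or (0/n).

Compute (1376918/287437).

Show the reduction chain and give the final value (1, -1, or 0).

-1

(1376918/287437) = (227170/287437)   [reduce mod 287437]
227170 = 2^1·113585; (2/287437) = -1 since 287437 mod 8 = 5, so (227170/287437) = (-1)^1·(113585/287437); sign now -1
reciprocity: (113585/287437) = +1·(287437/113585) since 113585 mod 4 = 1, 287437 mod 4 = 1; sign now -1
(287437/113585) = (60267/113585)   [reduce mod 113585]
reciprocity: (60267/113585) = +1·(113585/60267) since 60267 mod 4 = 3, 113585 mod 4 = 1; sign now -1
(113585/60267) = (53318/60267)   [reduce mod 60267]
53318 = 2^1·26659; (2/60267) = -1 since 60267 mod 8 = 3, so (53318/60267) = (-1)^1·(26659/60267); sign now +1
reciprocity: (26659/60267) = -1·(60267/26659) since 26659 mod 4 = 3, 60267 mod 4 = 3; sign now -1
(60267/26659) = (6949/26659)   [reduce mod 26659]
reciprocity: (6949/26659) = +1·(26659/6949) since 6949 mod 4 = 1, 26659 mod 4 = 3; sign now -1
(26659/6949) = (5812/6949)   [reduce mod 6949]
5812 = 2^2·1453; (2/6949) = -1 since 6949 mod 8 = 5, so (5812/6949) = (-1)^2·(1453/6949); sign now -1
reciprocity: (1453/6949) = +1·(6949/1453) since 1453 mod 4 = 1, 6949 mod 4 = 1; sign now -1
(6949/1453) = (1137/1453)   [reduce mod 1453]
reciprocity: (1137/1453) = +1·(1453/1137) since 1137 mod 4 = 1, 1453 mod 4 = 1; sign now -1
(1453/1137) = (316/1137)   [reduce mod 1137]
316 = 2^2·79; (2/1137) = +1 since 1137 mod 8 = 1, so (316/1137) = (+1)^2·(79/1137); sign now -1
reciprocity: (79/1137) = +1·(1137/79) since 79 mod 4 = 3, 1137 mod 4 = 1; sign now -1
(1137/79) = (31/79)   [reduce mod 79]
reciprocity: (31/79) = -1·(79/31) since 31 mod 4 = 3, 79 mod 4 = 3; sign now +1
(79/31) = (17/31)   [reduce mod 31]
reciprocity: (17/31) = +1·(31/17) since 17 mod 4 = 1, 31 mod 4 = 3; sign now +1
(31/17) = (14/17)   [reduce mod 17]
14 = 2^1·7; (2/17) = +1 since 17 mod 8 = 1, so (14/17) = (+1)^1·(7/17); sign now +1
reciprocity: (7/17) = +1·(17/7) since 7 mod 4 = 3, 17 mod 4 = 1; sign now +1
(17/7) = (3/7)   [reduce mod 7]
reciprocity: (3/7) = -1·(7/3) since 3 mod 4 = 3, 7 mod 4 = 3; sign now -1
(7/3) = (1/3)   [reduce mod 3]
(1/3) = 1; final value = sign = -1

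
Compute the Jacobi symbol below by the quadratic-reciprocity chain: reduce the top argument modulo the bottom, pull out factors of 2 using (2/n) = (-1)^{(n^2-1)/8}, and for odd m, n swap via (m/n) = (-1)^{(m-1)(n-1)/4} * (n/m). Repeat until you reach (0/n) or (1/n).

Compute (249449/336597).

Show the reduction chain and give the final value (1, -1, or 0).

flip (249449/336597) -> (336597/249449): both odd, 249449 mod 4 = 1, 336597 mod 4 = 1, so the flip contributes +1; sign now +1
(336597/249449): 336597 mod 249449 = 87148, so (336597/249449) = (87148/249449)
factor out 2^2: 87148 = 2^2·21787; with 249449 mod 8 = 1, (2/249449) = +1; sign now +1; continue with (21787/249449)
flip (21787/249449) -> (249449/21787): both odd, 21787 mod 4 = 3, 249449 mod 4 = 1, so the flip contributes +1; sign now +1
(249449/21787): 249449 mod 21787 = 9792, so (249449/21787) = (9792/21787)
factor out 2^6: 9792 = 2^6·153; with 21787 mod 8 = 3, (2/21787) = -1; sign now +1; continue with (153/21787)
flip (153/21787) -> (21787/153): both odd, 153 mod 4 = 1, 21787 mod 4 = 3, so the flip contributes +1; sign now +1
(21787/153): 21787 mod 153 = 61, so (21787/153) = (61/153)
flip (61/153) -> (153/61): both odd, 61 mod 4 = 1, 153 mod 4 = 1, so the flip contributes +1; sign now +1
(153/61): 153 mod 61 = 31, so (153/61) = (31/61)
flip (31/61) -> (61/31): both odd, 31 mod 4 = 3, 61 mod 4 = 1, so the flip contributes +1; sign now +1
(61/31): 61 mod 31 = 30, so (61/31) = (30/31)
factor out 2^1: 30 = 2^1·15; with 31 mod 8 = 7, (2/31) = +1; sign now +1; continue with (15/31)
flip (15/31) -> (31/15): both odd, 15 mod 4 = 3, 31 mod 4 = 3, so the flip contributes -1; sign now -1
(31/15): 31 mod 15 = 1, so (31/15) = (1/15)
reached (1/15) = 1, so the symbol is -1

-1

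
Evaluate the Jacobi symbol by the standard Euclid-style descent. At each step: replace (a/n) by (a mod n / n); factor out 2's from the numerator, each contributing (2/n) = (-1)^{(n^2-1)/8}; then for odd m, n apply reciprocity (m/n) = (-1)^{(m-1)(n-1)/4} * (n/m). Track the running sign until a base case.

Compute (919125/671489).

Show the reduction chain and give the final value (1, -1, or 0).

(919125/671489) = (247636/671489)   [reduce mod 671489]
247636 = 2^2·61909; (2/671489) = +1 since 671489 mod 8 = 1, so (247636/671489) = (+1)^2·(61909/671489); sign now +1
reciprocity: (61909/671489) = +1·(671489/61909) since 61909 mod 4 = 1, 671489 mod 4 = 1; sign now +1
(671489/61909) = (52399/61909)   [reduce mod 61909]
reciprocity: (52399/61909) = +1·(61909/52399) since 52399 mod 4 = 3, 61909 mod 4 = 1; sign now +1
(61909/52399) = (9510/52399)   [reduce mod 52399]
9510 = 2^1·4755; (2/52399) = +1 since 52399 mod 8 = 7, so (9510/52399) = (+1)^1·(4755/52399); sign now +1
reciprocity: (4755/52399) = -1·(52399/4755) since 4755 mod 4 = 3, 52399 mod 4 = 3; sign now -1
(52399/4755) = (94/4755)   [reduce mod 4755]
94 = 2^1·47; (2/4755) = -1 since 4755 mod 8 = 3, so (94/4755) = (-1)^1·(47/4755); sign now +1
reciprocity: (47/4755) = -1·(4755/47) since 47 mod 4 = 3, 4755 mod 4 = 3; sign now -1
(4755/47) = (8/47)   [reduce mod 47]
8 = 2^3·1; (2/47) = +1 since 47 mod 8 = 7, so (8/47) = (+1)^3·(1/47); sign now -1
(1/47) = 1; final value = sign = -1

-1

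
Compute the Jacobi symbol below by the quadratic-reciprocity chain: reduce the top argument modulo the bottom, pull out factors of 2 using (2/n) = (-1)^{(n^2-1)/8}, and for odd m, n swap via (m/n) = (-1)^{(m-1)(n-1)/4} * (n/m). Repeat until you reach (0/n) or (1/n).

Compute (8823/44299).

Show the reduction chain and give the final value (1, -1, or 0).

-1

reciprocity: (8823/44299) = -1·(44299/8823) since 8823 mod 4 = 3, 44299 mod 4 = 3; sign now -1
(44299/8823) = (184/8823)   [reduce mod 8823]
184 = 2^3·23; (2/8823) = +1 since 8823 mod 8 = 7, so (184/8823) = (+1)^3·(23/8823); sign now -1
reciprocity: (23/8823) = -1·(8823/23) since 23 mod 4 = 3, 8823 mod 4 = 3; sign now +1
(8823/23) = (14/23)   [reduce mod 23]
14 = 2^1·7; (2/23) = +1 since 23 mod 8 = 7, so (14/23) = (+1)^1·(7/23); sign now +1
reciprocity: (7/23) = -1·(23/7) since 7 mod 4 = 3, 23 mod 4 = 3; sign now -1
(23/7) = (2/7)   [reduce mod 7]
2 = 2^1·1; (2/7) = +1 since 7 mod 8 = 7, so (2/7) = (+1)^1·(1/7); sign now -1
(1/7) = 1; final value = sign = -1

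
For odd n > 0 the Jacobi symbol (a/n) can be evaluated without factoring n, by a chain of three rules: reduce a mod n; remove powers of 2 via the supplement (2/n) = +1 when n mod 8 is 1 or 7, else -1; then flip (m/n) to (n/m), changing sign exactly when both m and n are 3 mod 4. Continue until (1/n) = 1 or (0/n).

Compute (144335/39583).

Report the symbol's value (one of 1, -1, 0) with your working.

-1

(144335/39583) = (25586/39583)   [reduce mod 39583]
25586 = 2^1·12793; (2/39583) = +1 since 39583 mod 8 = 7, so (25586/39583) = (+1)^1·(12793/39583); sign now +1
reciprocity: (12793/39583) = +1·(39583/12793) since 12793 mod 4 = 1, 39583 mod 4 = 3; sign now +1
(39583/12793) = (1204/12793)   [reduce mod 12793]
1204 = 2^2·301; (2/12793) = +1 since 12793 mod 8 = 1, so (1204/12793) = (+1)^2·(301/12793); sign now +1
reciprocity: (301/12793) = +1·(12793/301) since 301 mod 4 = 1, 12793 mod 4 = 1; sign now +1
(12793/301) = (151/301)   [reduce mod 301]
reciprocity: (151/301) = +1·(301/151) since 151 mod 4 = 3, 301 mod 4 = 1; sign now +1
(301/151) = (150/151)   [reduce mod 151]
150 = 2^1·75; (2/151) = +1 since 151 mod 8 = 7, so (150/151) = (+1)^1·(75/151); sign now +1
reciprocity: (75/151) = -1·(151/75) since 75 mod 4 = 3, 151 mod 4 = 3; sign now -1
(151/75) = (1/75)   [reduce mod 75]
(1/75) = 1; final value = sign = -1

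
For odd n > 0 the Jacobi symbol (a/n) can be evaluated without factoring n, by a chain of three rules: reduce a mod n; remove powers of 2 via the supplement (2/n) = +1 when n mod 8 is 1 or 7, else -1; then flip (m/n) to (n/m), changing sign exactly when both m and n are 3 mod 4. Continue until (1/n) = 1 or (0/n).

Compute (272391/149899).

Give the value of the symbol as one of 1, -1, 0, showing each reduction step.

(272391/149899): 272391 mod 149899 = 122492, so (272391/149899) = (122492/149899)
factor out 2^2: 122492 = 2^2·30623; with 149899 mod 8 = 3, (2/149899) = -1; sign now +1; continue with (30623/149899)
flip (30623/149899) -> (149899/30623): both odd, 30623 mod 4 = 3, 149899 mod 4 = 3, so the flip contributes -1; sign now -1
(149899/30623): 149899 mod 30623 = 27407, so (149899/30623) = (27407/30623)
flip (27407/30623) -> (30623/27407): both odd, 27407 mod 4 = 3, 30623 mod 4 = 3, so the flip contributes -1; sign now +1
(30623/27407): 30623 mod 27407 = 3216, so (30623/27407) = (3216/27407)
factor out 2^4: 3216 = 2^4·201; with 27407 mod 8 = 7, (2/27407) = +1; sign now +1; continue with (201/27407)
flip (201/27407) -> (27407/201): both odd, 201 mod 4 = 1, 27407 mod 4 = 3, so the flip contributes +1; sign now +1
(27407/201): 27407 mod 201 = 71, so (27407/201) = (71/201)
flip (71/201) -> (201/71): both odd, 71 mod 4 = 3, 201 mod 4 = 1, so the flip contributes +1; sign now +1
(201/71): 201 mod 71 = 59, so (201/71) = (59/71)
flip (59/71) -> (71/59): both odd, 59 mod 4 = 3, 71 mod 4 = 3, so the flip contributes -1; sign now -1
(71/59): 71 mod 59 = 12, so (71/59) = (12/59)
factor out 2^2: 12 = 2^2·3; with 59 mod 8 = 3, (2/59) = -1; sign now -1; continue with (3/59)
flip (3/59) -> (59/3): both odd, 3 mod 4 = 3, 59 mod 4 = 3, so the flip contributes -1; sign now +1
(59/3): 59 mod 3 = 2, so (59/3) = (2/3)
factor out 2^1: 2 = 2^1·1; with 3 mod 8 = 3, (2/3) = -1; sign now -1; continue with (1/3)
reached (1/3) = 1, so the symbol is -1

-1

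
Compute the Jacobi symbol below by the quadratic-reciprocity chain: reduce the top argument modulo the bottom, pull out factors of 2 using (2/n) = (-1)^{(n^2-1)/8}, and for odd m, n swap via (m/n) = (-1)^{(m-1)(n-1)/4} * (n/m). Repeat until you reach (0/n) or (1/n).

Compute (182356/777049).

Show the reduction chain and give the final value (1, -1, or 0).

-1

182356 = 2^2·45589; (2/777049) = +1 since 777049 mod 8 = 1, so (182356/777049) = (+1)^2·(45589/777049); sign now +1
reciprocity: (45589/777049) = +1·(777049/45589) since 45589 mod 4 = 1, 777049 mod 4 = 1; sign now +1
(777049/45589) = (2036/45589)   [reduce mod 45589]
2036 = 2^2·509; (2/45589) = -1 since 45589 mod 8 = 5, so (2036/45589) = (-1)^2·(509/45589); sign now +1
reciprocity: (509/45589) = +1·(45589/509) since 509 mod 4 = 1, 45589 mod 4 = 1; sign now +1
(45589/509) = (288/509)   [reduce mod 509]
288 = 2^5·9; (2/509) = -1 since 509 mod 8 = 5, so (288/509) = (-1)^5·(9/509); sign now -1
reciprocity: (9/509) = +1·(509/9) since 9 mod 4 = 1, 509 mod 4 = 1; sign now -1
(509/9) = (5/9)   [reduce mod 9]
reciprocity: (5/9) = +1·(9/5) since 5 mod 4 = 1, 9 mod 4 = 1; sign now -1
(9/5) = (4/5)   [reduce mod 5]
4 = 2^2·1; (2/5) = -1 since 5 mod 8 = 5, so (4/5) = (-1)^2·(1/5); sign now -1
(1/5) = 1; final value = sign = -1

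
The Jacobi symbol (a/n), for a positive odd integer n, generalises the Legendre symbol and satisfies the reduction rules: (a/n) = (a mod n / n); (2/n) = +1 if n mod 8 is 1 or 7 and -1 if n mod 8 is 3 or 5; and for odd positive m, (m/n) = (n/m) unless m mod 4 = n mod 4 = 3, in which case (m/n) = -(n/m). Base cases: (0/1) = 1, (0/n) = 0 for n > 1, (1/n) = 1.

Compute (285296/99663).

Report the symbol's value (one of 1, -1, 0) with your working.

1

(285296/99663) = (85970/99663)   [reduce mod 99663]
85970 = 2^1·42985; (2/99663) = +1 since 99663 mod 8 = 7, so (85970/99663) = (+1)^1·(42985/99663); sign now +1
reciprocity: (42985/99663) = +1·(99663/42985) since 42985 mod 4 = 1, 99663 mod 4 = 3; sign now +1
(99663/42985) = (13693/42985)   [reduce mod 42985]
reciprocity: (13693/42985) = +1·(42985/13693) since 13693 mod 4 = 1, 42985 mod 4 = 1; sign now +1
(42985/13693) = (1906/13693)   [reduce mod 13693]
1906 = 2^1·953; (2/13693) = -1 since 13693 mod 8 = 5, so (1906/13693) = (-1)^1·(953/13693); sign now -1
reciprocity: (953/13693) = +1·(13693/953) since 953 mod 4 = 1, 13693 mod 4 = 1; sign now -1
(13693/953) = (351/953)   [reduce mod 953]
reciprocity: (351/953) = +1·(953/351) since 351 mod 4 = 3, 953 mod 4 = 1; sign now -1
(953/351) = (251/351)   [reduce mod 351]
reciprocity: (251/351) = -1·(351/251) since 251 mod 4 = 3, 351 mod 4 = 3; sign now +1
(351/251) = (100/251)   [reduce mod 251]
100 = 2^2·25; (2/251) = -1 since 251 mod 8 = 3, so (100/251) = (-1)^2·(25/251); sign now +1
reciprocity: (25/251) = +1·(251/25) since 25 mod 4 = 1, 251 mod 4 = 3; sign now +1
(251/25) = (1/25)   [reduce mod 25]
(1/25) = 1; final value = sign = +1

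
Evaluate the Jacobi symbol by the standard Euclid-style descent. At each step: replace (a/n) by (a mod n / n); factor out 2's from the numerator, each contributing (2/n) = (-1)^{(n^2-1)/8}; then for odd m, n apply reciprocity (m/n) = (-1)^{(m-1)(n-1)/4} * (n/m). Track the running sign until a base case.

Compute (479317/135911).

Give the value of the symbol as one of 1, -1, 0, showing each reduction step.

(479317/135911) = (71584/135911)   [reduce mod 135911]
71584 = 2^5·2237; (2/135911) = +1 since 135911 mod 8 = 7, so (71584/135911) = (+1)^5·(2237/135911); sign now +1
reciprocity: (2237/135911) = +1·(135911/2237) since 2237 mod 4 = 1, 135911 mod 4 = 3; sign now +1
(135911/2237) = (1691/2237)   [reduce mod 2237]
reciprocity: (1691/2237) = +1·(2237/1691) since 1691 mod 4 = 3, 2237 mod 4 = 1; sign now +1
(2237/1691) = (546/1691)   [reduce mod 1691]
546 = 2^1·273; (2/1691) = -1 since 1691 mod 8 = 3, so (546/1691) = (-1)^1·(273/1691); sign now -1
reciprocity: (273/1691) = +1·(1691/273) since 273 mod 4 = 1, 1691 mod 4 = 3; sign now -1
(1691/273) = (53/273)   [reduce mod 273]
reciprocity: (53/273) = +1·(273/53) since 53 mod 4 = 1, 273 mod 4 = 1; sign now -1
(273/53) = (8/53)   [reduce mod 53]
8 = 2^3·1; (2/53) = -1 since 53 mod 8 = 5, so (8/53) = (-1)^3·(1/53); sign now +1
(1/53) = 1; final value = sign = +1

1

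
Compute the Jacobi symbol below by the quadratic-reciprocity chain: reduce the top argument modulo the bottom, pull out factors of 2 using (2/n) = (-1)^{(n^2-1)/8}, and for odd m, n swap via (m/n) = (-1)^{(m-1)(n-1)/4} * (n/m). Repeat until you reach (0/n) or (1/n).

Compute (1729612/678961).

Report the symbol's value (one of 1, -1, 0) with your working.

0

(1729612/678961) = (371690/678961)   [reduce mod 678961]
371690 = 2^1·185845; (2/678961) = +1 since 678961 mod 8 = 1, so (371690/678961) = (+1)^1·(185845/678961); sign now +1
reciprocity: (185845/678961) = +1·(678961/185845) since 185845 mod 4 = 1, 678961 mod 4 = 1; sign now +1
(678961/185845) = (121426/185845)   [reduce mod 185845]
121426 = 2^1·60713; (2/185845) = -1 since 185845 mod 8 = 5, so (121426/185845) = (-1)^1·(60713/185845); sign now -1
reciprocity: (60713/185845) = +1·(185845/60713) since 60713 mod 4 = 1, 185845 mod 4 = 1; sign now -1
(185845/60713) = (3706/60713)   [reduce mod 60713]
3706 = 2^1·1853; (2/60713) = +1 since 60713 mod 8 = 1, so (3706/60713) = (+1)^1·(1853/60713); sign now -1
reciprocity: (1853/60713) = +1·(60713/1853) since 1853 mod 4 = 1, 60713 mod 4 = 1; sign now -1
(60713/1853) = (1417/1853)   [reduce mod 1853]
reciprocity: (1417/1853) = +1·(1853/1417) since 1417 mod 4 = 1, 1853 mod 4 = 1; sign now -1
(1853/1417) = (436/1417)   [reduce mod 1417]
436 = 2^2·109; (2/1417) = +1 since 1417 mod 8 = 1, so (436/1417) = (+1)^2·(109/1417); sign now -1
reciprocity: (109/1417) = +1·(1417/109) since 109 mod 4 = 1, 1417 mod 4 = 1; sign now -1
(1417/109) = (0/109)   [reduce mod 109]
(0/109) = 0   [gcd(a, n) > 1]; final value = 0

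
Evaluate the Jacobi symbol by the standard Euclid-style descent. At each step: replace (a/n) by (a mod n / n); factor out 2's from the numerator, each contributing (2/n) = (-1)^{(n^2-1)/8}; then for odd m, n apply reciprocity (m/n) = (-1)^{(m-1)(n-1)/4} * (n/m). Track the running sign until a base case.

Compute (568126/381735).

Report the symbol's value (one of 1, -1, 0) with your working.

(568126/381735): 568126 mod 381735 = 186391, so (568126/381735) = (186391/381735)
flip (186391/381735) -> (381735/186391): both odd, 186391 mod 4 = 3, 381735 mod 4 = 3, so the flip contributes -1; sign now -1
(381735/186391): 381735 mod 186391 = 8953, so (381735/186391) = (8953/186391)
flip (8953/186391) -> (186391/8953): both odd, 8953 mod 4 = 1, 186391 mod 4 = 3, so the flip contributes +1; sign now -1
(186391/8953): 186391 mod 8953 = 7331, so (186391/8953) = (7331/8953)
flip (7331/8953) -> (8953/7331): both odd, 7331 mod 4 = 3, 8953 mod 4 = 1, so the flip contributes +1; sign now -1
(8953/7331): 8953 mod 7331 = 1622, so (8953/7331) = (1622/7331)
factor out 2^1: 1622 = 2^1·811; with 7331 mod 8 = 3, (2/7331) = -1; sign now +1; continue with (811/7331)
flip (811/7331) -> (7331/811): both odd, 811 mod 4 = 3, 7331 mod 4 = 3, so the flip contributes -1; sign now -1
(7331/811): 7331 mod 811 = 32, so (7331/811) = (32/811)
factor out 2^5: 32 = 2^5·1; with 811 mod 8 = 3, (2/811) = -1; sign now +1; continue with (1/811)
reached (1/811) = 1, so the symbol is +1

1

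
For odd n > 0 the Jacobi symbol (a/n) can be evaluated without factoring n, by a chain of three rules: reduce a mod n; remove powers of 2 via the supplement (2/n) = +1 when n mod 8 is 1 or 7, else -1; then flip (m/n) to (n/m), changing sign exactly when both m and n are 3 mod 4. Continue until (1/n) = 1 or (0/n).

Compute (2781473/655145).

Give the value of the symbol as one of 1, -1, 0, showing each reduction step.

1

(2781473/655145) = (160893/655145)   [reduce mod 655145]
reciprocity: (160893/655145) = +1·(655145/160893) since 160893 mod 4 = 1, 655145 mod 4 = 1; sign now +1
(655145/160893) = (11573/160893)   [reduce mod 160893]
reciprocity: (11573/160893) = +1·(160893/11573) since 11573 mod 4 = 1, 160893 mod 4 = 1; sign now +1
(160893/11573) = (10444/11573)   [reduce mod 11573]
10444 = 2^2·2611; (2/11573) = -1 since 11573 mod 8 = 5, so (10444/11573) = (-1)^2·(2611/11573); sign now +1
reciprocity: (2611/11573) = +1·(11573/2611) since 2611 mod 4 = 3, 11573 mod 4 = 1; sign now +1
(11573/2611) = (1129/2611)   [reduce mod 2611]
reciprocity: (1129/2611) = +1·(2611/1129) since 1129 mod 4 = 1, 2611 mod 4 = 3; sign now +1
(2611/1129) = (353/1129)   [reduce mod 1129]
reciprocity: (353/1129) = +1·(1129/353) since 353 mod 4 = 1, 1129 mod 4 = 1; sign now +1
(1129/353) = (70/353)   [reduce mod 353]
70 = 2^1·35; (2/353) = +1 since 353 mod 8 = 1, so (70/353) = (+1)^1·(35/353); sign now +1
reciprocity: (35/353) = +1·(353/35) since 35 mod 4 = 3, 353 mod 4 = 1; sign now +1
(353/35) = (3/35)   [reduce mod 35]
reciprocity: (3/35) = -1·(35/3) since 3 mod 4 = 3, 35 mod 4 = 3; sign now -1
(35/3) = (2/3)   [reduce mod 3]
2 = 2^1·1; (2/3) = -1 since 3 mod 8 = 3, so (2/3) = (-1)^1·(1/3); sign now +1
(1/3) = 1; final value = sign = +1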